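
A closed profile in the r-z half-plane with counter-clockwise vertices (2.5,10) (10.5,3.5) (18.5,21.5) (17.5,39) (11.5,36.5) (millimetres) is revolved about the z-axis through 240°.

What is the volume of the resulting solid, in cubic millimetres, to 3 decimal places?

Profile (r,z), 5 vertices: (2.5,10) (10.5,3.5) (18.5,21.5) (17.5,39) (11.5,36.5)
edge 0: (2.5,10)→(10.5,3.5)  cross = 2.5·3.5 − 10.5·10 = -96.2500; (r_i+r_j)·cross = 13·-96.2500 = -1251.2500
edge 1: (10.5,3.5)→(18.5,21.5)  cross = 10.5·21.5 − 18.5·3.5 = 161.0000; (r_i+r_j)·cross = 29·161.0000 = 4669.0000
edge 2: (18.5,21.5)→(17.5,39)  cross = 18.5·39 − 17.5·21.5 = 345.2500; (r_i+r_j)·cross = 36·345.2500 = 12429.0000
edge 3: (17.5,39)→(11.5,36.5)  cross = 17.5·36.5 − 11.5·39 = 190.2500; (r_i+r_j)·cross = 29·190.2500 = 5517.2500
edge 4: (11.5,36.5)→(2.5,10)  cross = 11.5·10 − 2.5·36.5 = 23.7500; (r_i+r_j)·cross = 14·23.7500 = 332.5000
Σcross = 624.0000 → A = |Σcross|/2 = 312.0000 mm²
Σ(r_i+r_j)·cross = 21696.5000 → first moment M = |Σ|/6 = 3616.0833
R_c = M/A = 3616.0833/312.0000 = 11.5900 mm
θ = 240° = 4.188790 rad
V = θ·R_c·A = 4.188790·11.5900·312.0000 = 15147.014 mm³

Volume = 15147.014 mm³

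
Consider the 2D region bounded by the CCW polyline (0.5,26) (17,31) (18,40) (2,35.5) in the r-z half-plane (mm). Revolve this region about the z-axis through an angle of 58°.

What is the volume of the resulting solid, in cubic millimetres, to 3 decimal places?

Profile (r,z), 4 vertices: (0.5,26) (17,31) (18,40) (2,35.5)
edge 0: (0.5,26)→(17,31)  cross = 0.5·31 − 17·26 = -426.5000; (r_i+r_j)·cross = 17.5·-426.5000 = -7463.7500
edge 1: (17,31)→(18,40)  cross = 17·40 − 18·31 = 122.0000; (r_i+r_j)·cross = 35·122.0000 = 4270.0000
edge 2: (18,40)→(2,35.5)  cross = 18·35.5 − 2·40 = 559.0000; (r_i+r_j)·cross = 20·559.0000 = 11180.0000
edge 3: (2,35.5)→(0.5,26)  cross = 2·26 − 0.5·35.5 = 34.2500; (r_i+r_j)·cross = 2.5·34.2500 = 85.6250
Σcross = 288.7500 → A = |Σcross|/2 = 144.3750 mm²
Σ(r_i+r_j)·cross = 8071.8750 → first moment M = |Σ|/6 = 1345.3125
R_c = M/A = 1345.3125/144.3750 = 9.3182 mm
θ = 58° = 1.012291 rad
V = θ·R_c·A = 1.012291·9.3182·144.3750 = 1361.848 mm³

Volume = 1361.848 mm³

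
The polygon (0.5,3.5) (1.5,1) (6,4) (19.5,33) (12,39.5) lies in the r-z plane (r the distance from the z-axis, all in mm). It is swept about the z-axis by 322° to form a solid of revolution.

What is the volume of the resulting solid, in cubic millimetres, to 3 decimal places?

Profile (r,z), 5 vertices: (0.5,3.5) (1.5,1) (6,4) (19.5,33) (12,39.5)
edge 0: (0.5,3.5)→(1.5,1)  cross = 0.5·1 − 1.5·3.5 = -4.7500; (r_i+r_j)·cross = 2·-4.7500 = -9.5000
edge 1: (1.5,1)→(6,4)  cross = 1.5·4 − 6·1 = 0.0000; (r_i+r_j)·cross = 7.5·0.0000 = 0.0000
edge 2: (6,4)→(19.5,33)  cross = 6·33 − 19.5·4 = 120.0000; (r_i+r_j)·cross = 25.5·120.0000 = 3060.0000
edge 3: (19.5,33)→(12,39.5)  cross = 19.5·39.5 − 12·33 = 374.2500; (r_i+r_j)·cross = 31.5·374.2500 = 11788.8750
edge 4: (12,39.5)→(0.5,3.5)  cross = 12·3.5 − 0.5·39.5 = 22.2500; (r_i+r_j)·cross = 12.5·22.2500 = 278.1250
Σcross = 511.7500 → A = |Σcross|/2 = 255.8750 mm²
Σ(r_i+r_j)·cross = 15117.5000 → first moment M = |Σ|/6 = 2519.5833
R_c = M/A = 2519.5833/255.8750 = 9.8469 mm
θ = 322° = 5.619960 rad
V = θ·R_c·A = 5.619960·9.8469·255.8750 = 14159.958 mm³

Volume = 14159.958 mm³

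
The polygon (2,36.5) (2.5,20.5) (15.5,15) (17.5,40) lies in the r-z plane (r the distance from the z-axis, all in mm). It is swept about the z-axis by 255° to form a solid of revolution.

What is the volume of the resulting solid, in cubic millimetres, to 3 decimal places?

Volume = 12923.400 mm³

Profile (r,z), 4 vertices: (2,36.5) (2.5,20.5) (15.5,15) (17.5,40)
edge 0: (2,36.5)→(2.5,20.5)  cross = 2·20.5 − 2.5·36.5 = -50.2500; (r_i+r_j)·cross = 4.5·-50.2500 = -226.1250
edge 1: (2.5,20.5)→(15.5,15)  cross = 2.5·15 − 15.5·20.5 = -280.2500; (r_i+r_j)·cross = 18·-280.2500 = -5044.5000
edge 2: (15.5,15)→(17.5,40)  cross = 15.5·40 − 17.5·15 = 357.5000; (r_i+r_j)·cross = 33·357.5000 = 11797.5000
edge 3: (17.5,40)→(2,36.5)  cross = 17.5·36.5 − 2·40 = 558.7500; (r_i+r_j)·cross = 19.5·558.7500 = 10895.6250
Σcross = 585.7500 → A = |Σcross|/2 = 292.8750 mm²
Σ(r_i+r_j)·cross = 17422.5000 → first moment M = |Σ|/6 = 2903.7500
R_c = M/A = 2903.7500/292.8750 = 9.9146 mm
θ = 255° = 4.450590 rad
V = θ·R_c·A = 4.450590·9.9146·292.8750 = 12923.400 mm³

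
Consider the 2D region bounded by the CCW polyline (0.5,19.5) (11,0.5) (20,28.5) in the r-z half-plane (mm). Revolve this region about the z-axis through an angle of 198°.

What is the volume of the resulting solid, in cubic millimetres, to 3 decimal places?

Profile (r,z), 3 vertices: (0.5,19.5) (11,0.5) (20,28.5)
edge 0: (0.5,19.5)→(11,0.5)  cross = 0.5·0.5 − 11·19.5 = -214.2500; (r_i+r_j)·cross = 11.5·-214.2500 = -2463.8750
edge 1: (11,0.5)→(20,28.5)  cross = 11·28.5 − 20·0.5 = 303.5000; (r_i+r_j)·cross = 31·303.5000 = 9408.5000
edge 2: (20,28.5)→(0.5,19.5)  cross = 20·19.5 − 0.5·28.5 = 375.7500; (r_i+r_j)·cross = 20.5·375.7500 = 7702.8750
Σcross = 465.0000 → A = |Σcross|/2 = 232.5000 mm²
Σ(r_i+r_j)·cross = 14647.5000 → first moment M = |Σ|/6 = 2441.2500
R_c = M/A = 2441.2500/232.5000 = 10.5000 mm
θ = 198° = 3.455752 rad
V = θ·R_c·A = 3.455752·10.5000·232.5000 = 8436.354 mm³

Volume = 8436.354 mm³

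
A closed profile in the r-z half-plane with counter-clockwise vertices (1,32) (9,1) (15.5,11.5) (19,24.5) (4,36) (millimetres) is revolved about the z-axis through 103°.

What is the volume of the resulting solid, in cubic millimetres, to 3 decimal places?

Volume = 5628.902 mm³

Profile (r,z), 5 vertices: (1,32) (9,1) (15.5,11.5) (19,24.5) (4,36)
edge 0: (1,32)→(9,1)  cross = 1·1 − 9·32 = -287.0000; (r_i+r_j)·cross = 10·-287.0000 = -2870.0000
edge 1: (9,1)→(15.5,11.5)  cross = 9·11.5 − 15.5·1 = 88.0000; (r_i+r_j)·cross = 24.5·88.0000 = 2156.0000
edge 2: (15.5,11.5)→(19,24.5)  cross = 15.5·24.5 − 19·11.5 = 161.2500; (r_i+r_j)·cross = 34.5·161.2500 = 5563.1250
edge 3: (19,24.5)→(4,36)  cross = 19·36 − 4·24.5 = 586.0000; (r_i+r_j)·cross = 23·586.0000 = 13478.0000
edge 4: (4,36)→(1,32)  cross = 4·32 − 1·36 = 92.0000; (r_i+r_j)·cross = 5·92.0000 = 460.0000
Σcross = 640.2500 → A = |Σcross|/2 = 320.1250 mm²
Σ(r_i+r_j)·cross = 18787.1250 → first moment M = |Σ|/6 = 3131.1875
R_c = M/A = 3131.1875/320.1250 = 9.7811 mm
θ = 103° = 1.797689 rad
V = θ·R_c·A = 1.797689·9.7811·320.1250 = 5628.902 mm³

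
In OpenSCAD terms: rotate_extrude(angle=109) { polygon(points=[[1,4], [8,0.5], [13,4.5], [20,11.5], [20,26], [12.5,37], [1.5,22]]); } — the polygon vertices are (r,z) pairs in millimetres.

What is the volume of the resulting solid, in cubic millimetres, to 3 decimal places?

Volume = 9645.213 mm³

Profile (r,z), 7 vertices: (1,4) (8,0.5) (13,4.5) (20,11.5) (20,26) (12.5,37) (1.5,22)
edge 0: (1,4)→(8,0.5)  cross = 1·0.5 − 8·4 = -31.5000; (r_i+r_j)·cross = 9·-31.5000 = -283.5000
edge 1: (8,0.5)→(13,4.5)  cross = 8·4.5 − 13·0.5 = 29.5000; (r_i+r_j)·cross = 21·29.5000 = 619.5000
edge 2: (13,4.5)→(20,11.5)  cross = 13·11.5 − 20·4.5 = 59.5000; (r_i+r_j)·cross = 33·59.5000 = 1963.5000
edge 3: (20,11.5)→(20,26)  cross = 20·26 − 20·11.5 = 290.0000; (r_i+r_j)·cross = 40·290.0000 = 11600.0000
edge 4: (20,26)→(12.5,37)  cross = 20·37 − 12.5·26 = 415.0000; (r_i+r_j)·cross = 32.5·415.0000 = 13487.5000
edge 5: (12.5,37)→(1.5,22)  cross = 12.5·22 − 1.5·37 = 219.5000; (r_i+r_j)·cross = 14·219.5000 = 3073.0000
edge 6: (1.5,22)→(1,4)  cross = 1.5·4 − 1·22 = -16.0000; (r_i+r_j)·cross = 2.5·-16.0000 = -40.0000
Σcross = 966.0000 → A = |Σcross|/2 = 483.0000 mm²
Σ(r_i+r_j)·cross = 30420.0000 → first moment M = |Σ|/6 = 5070.0000
R_c = M/A = 5070.0000/483.0000 = 10.4969 mm
θ = 109° = 1.902409 rad
V = θ·R_c·A = 1.902409·10.4969·483.0000 = 9645.213 mm³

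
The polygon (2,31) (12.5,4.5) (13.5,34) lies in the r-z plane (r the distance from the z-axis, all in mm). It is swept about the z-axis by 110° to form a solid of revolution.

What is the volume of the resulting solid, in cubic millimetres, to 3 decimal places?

Profile (r,z), 3 vertices: (2,31) (12.5,4.5) (13.5,34)
edge 0: (2,31)→(12.5,4.5)  cross = 2·4.5 − 12.5·31 = -378.5000; (r_i+r_j)·cross = 14.5·-378.5000 = -5488.2500
edge 1: (12.5,4.5)→(13.5,34)  cross = 12.5·34 − 13.5·4.5 = 364.2500; (r_i+r_j)·cross = 26·364.2500 = 9470.5000
edge 2: (13.5,34)→(2,31)  cross = 13.5·31 − 2·34 = 350.5000; (r_i+r_j)·cross = 15.5·350.5000 = 5432.7500
Σcross = 336.2500 → A = |Σcross|/2 = 168.1250 mm²
Σ(r_i+r_j)·cross = 9415.0000 → first moment M = |Σ|/6 = 1569.1667
R_c = M/A = 1569.1667/168.1250 = 9.3333 mm
θ = 110° = 1.919862 rad
V = θ·R_c·A = 1.919862·9.3333·168.1250 = 3012.584 mm³

Volume = 3012.584 mm³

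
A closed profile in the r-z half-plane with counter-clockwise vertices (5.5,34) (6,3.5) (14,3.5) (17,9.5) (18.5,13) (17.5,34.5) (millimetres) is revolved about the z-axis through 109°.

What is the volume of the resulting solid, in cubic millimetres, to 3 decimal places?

Volume = 8024.361 mm³

Profile (r,z), 6 vertices: (5.5,34) (6,3.5) (14,3.5) (17,9.5) (18.5,13) (17.5,34.5)
edge 0: (5.5,34)→(6,3.5)  cross = 5.5·3.5 − 6·34 = -184.7500; (r_i+r_j)·cross = 11.5·-184.7500 = -2124.6250
edge 1: (6,3.5)→(14,3.5)  cross = 6·3.5 − 14·3.5 = -28.0000; (r_i+r_j)·cross = 20·-28.0000 = -560.0000
edge 2: (14,3.5)→(17,9.5)  cross = 14·9.5 − 17·3.5 = 73.5000; (r_i+r_j)·cross = 31·73.5000 = 2278.5000
edge 3: (17,9.5)→(18.5,13)  cross = 17·13 − 18.5·9.5 = 45.2500; (r_i+r_j)·cross = 35.5·45.2500 = 1606.3750
edge 4: (18.5,13)→(17.5,34.5)  cross = 18.5·34.5 − 17.5·13 = 410.7500; (r_i+r_j)·cross = 36·410.7500 = 14787.0000
edge 5: (17.5,34.5)→(5.5,34)  cross = 17.5·34 − 5.5·34.5 = 405.2500; (r_i+r_j)·cross = 23·405.2500 = 9320.7500
Σcross = 722.0000 → A = |Σcross|/2 = 361.0000 mm²
Σ(r_i+r_j)·cross = 25308.0000 → first moment M = |Σ|/6 = 4218.0000
R_c = M/A = 4218.0000/361.0000 = 11.6842 mm
θ = 109° = 1.902409 rad
V = θ·R_c·A = 1.902409·11.6842·361.0000 = 8024.361 mm³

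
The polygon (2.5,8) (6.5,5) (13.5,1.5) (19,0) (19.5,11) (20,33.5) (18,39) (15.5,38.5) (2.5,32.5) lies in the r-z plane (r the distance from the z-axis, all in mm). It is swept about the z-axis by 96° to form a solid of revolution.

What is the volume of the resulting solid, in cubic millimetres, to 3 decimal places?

Profile (r,z), 9 vertices: (2.5,8) (6.5,5) (13.5,1.5) (19,0) (19.5,11) (20,33.5) (18,39) (15.5,38.5) (2.5,32.5)
edge 0: (2.5,8)→(6.5,5)  cross = 2.5·5 − 6.5·8 = -39.5000; (r_i+r_j)·cross = 9·-39.5000 = -355.5000
edge 1: (6.5,5)→(13.5,1.5)  cross = 6.5·1.5 − 13.5·5 = -57.7500; (r_i+r_j)·cross = 20·-57.7500 = -1155.0000
edge 2: (13.5,1.5)→(19,0)  cross = 13.5·0 − 19·1.5 = -28.5000; (r_i+r_j)·cross = 32.5·-28.5000 = -926.2500
edge 3: (19,0)→(19.5,11)  cross = 19·11 − 19.5·0 = 209.0000; (r_i+r_j)·cross = 38.5·209.0000 = 8046.5000
edge 4: (19.5,11)→(20,33.5)  cross = 19.5·33.5 − 20·11 = 433.2500; (r_i+r_j)·cross = 39.5·433.2500 = 17113.3750
edge 5: (20,33.5)→(18,39)  cross = 20·39 − 18·33.5 = 177.0000; (r_i+r_j)·cross = 38·177.0000 = 6726.0000
edge 6: (18,39)→(15.5,38.5)  cross = 18·38.5 − 15.5·39 = 88.5000; (r_i+r_j)·cross = 33.5·88.5000 = 2964.7500
edge 7: (15.5,38.5)→(2.5,32.5)  cross = 15.5·32.5 − 2.5·38.5 = 407.5000; (r_i+r_j)·cross = 18·407.5000 = 7335.0000
edge 8: (2.5,32.5)→(2.5,8)  cross = 2.5·8 − 2.5·32.5 = -61.2500; (r_i+r_j)·cross = 5·-61.2500 = -306.2500
Σcross = 1128.2500 → A = |Σcross|/2 = 564.1250 mm²
Σ(r_i+r_j)·cross = 39442.6250 → first moment M = |Σ|/6 = 6573.7708
R_c = M/A = 6573.7708/564.1250 = 11.6530 mm
θ = 96° = 1.675516 rad
V = θ·R_c·A = 1.675516·11.6530·564.1250 = 11014.459 mm³

Volume = 11014.459 mm³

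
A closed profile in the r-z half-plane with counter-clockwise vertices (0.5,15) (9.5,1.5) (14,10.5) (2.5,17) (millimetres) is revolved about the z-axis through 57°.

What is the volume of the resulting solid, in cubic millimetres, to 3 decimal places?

Volume = 665.546 mm³

Profile (r,z), 4 vertices: (0.5,15) (9.5,1.5) (14,10.5) (2.5,17)
edge 0: (0.5,15)→(9.5,1.5)  cross = 0.5·1.5 − 9.5·15 = -141.7500; (r_i+r_j)·cross = 10·-141.7500 = -1417.5000
edge 1: (9.5,1.5)→(14,10.5)  cross = 9.5·10.5 − 14·1.5 = 78.7500; (r_i+r_j)·cross = 23.5·78.7500 = 1850.6250
edge 2: (14,10.5)→(2.5,17)  cross = 14·17 − 2.5·10.5 = 211.7500; (r_i+r_j)·cross = 16.5·211.7500 = 3493.8750
edge 3: (2.5,17)→(0.5,15)  cross = 2.5·15 − 0.5·17 = 29.0000; (r_i+r_j)·cross = 3·29.0000 = 87.0000
Σcross = 177.7500 → A = |Σcross|/2 = 88.8750 mm²
Σ(r_i+r_j)·cross = 4014.0000 → first moment M = |Σ|/6 = 669.0000
R_c = M/A = 669.0000/88.8750 = 7.5274 mm
θ = 57° = 0.994838 rad
V = θ·R_c·A = 0.994838·7.5274·88.8750 = 665.546 mm³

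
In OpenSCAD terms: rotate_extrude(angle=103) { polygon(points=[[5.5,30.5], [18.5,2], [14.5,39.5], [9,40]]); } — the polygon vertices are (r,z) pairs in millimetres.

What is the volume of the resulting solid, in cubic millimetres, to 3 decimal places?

Volume = 4777.584 mm³

Profile (r,z), 4 vertices: (5.5,30.5) (18.5,2) (14.5,39.5) (9,40)
edge 0: (5.5,30.5)→(18.5,2)  cross = 5.5·2 − 18.5·30.5 = -553.2500; (r_i+r_j)·cross = 24·-553.2500 = -13278.0000
edge 1: (18.5,2)→(14.5,39.5)  cross = 18.5·39.5 − 14.5·2 = 701.7500; (r_i+r_j)·cross = 33·701.7500 = 23157.7500
edge 2: (14.5,39.5)→(9,40)  cross = 14.5·40 − 9·39.5 = 224.5000; (r_i+r_j)·cross = 23.5·224.5000 = 5275.7500
edge 3: (9,40)→(5.5,30.5)  cross = 9·30.5 − 5.5·40 = 54.5000; (r_i+r_j)·cross = 14.5·54.5000 = 790.2500
Σcross = 427.5000 → A = |Σcross|/2 = 213.7500 mm²
Σ(r_i+r_j)·cross = 15945.7500 → first moment M = |Σ|/6 = 2657.6250
R_c = M/A = 2657.6250/213.7500 = 12.4333 mm
θ = 103° = 1.797689 rad
V = θ·R_c·A = 1.797689·12.4333·213.7500 = 4777.584 mm³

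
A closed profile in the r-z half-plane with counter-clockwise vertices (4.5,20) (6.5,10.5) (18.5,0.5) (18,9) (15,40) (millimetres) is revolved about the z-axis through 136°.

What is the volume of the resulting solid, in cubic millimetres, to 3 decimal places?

Volume = 8588.055 mm³

Profile (r,z), 5 vertices: (4.5,20) (6.5,10.5) (18.5,0.5) (18,9) (15,40)
edge 0: (4.5,20)→(6.5,10.5)  cross = 4.5·10.5 − 6.5·20 = -82.7500; (r_i+r_j)·cross = 11·-82.7500 = -910.2500
edge 1: (6.5,10.5)→(18.5,0.5)  cross = 6.5·0.5 − 18.5·10.5 = -191.0000; (r_i+r_j)·cross = 25·-191.0000 = -4775.0000
edge 2: (18.5,0.5)→(18,9)  cross = 18.5·9 − 18·0.5 = 157.5000; (r_i+r_j)·cross = 36.5·157.5000 = 5748.7500
edge 3: (18,9)→(15,40)  cross = 18·40 − 15·9 = 585.0000; (r_i+r_j)·cross = 33·585.0000 = 19305.0000
edge 4: (15,40)→(4.5,20)  cross = 15·20 − 4.5·40 = 120.0000; (r_i+r_j)·cross = 19.5·120.0000 = 2340.0000
Σcross = 588.7500 → A = |Σcross|/2 = 294.3750 mm²
Σ(r_i+r_j)·cross = 21708.5000 → first moment M = |Σ|/6 = 3618.0833
R_c = M/A = 3618.0833/294.3750 = 12.2907 mm
θ = 136° = 2.373648 rad
V = θ·R_c·A = 2.373648·12.2907·294.3750 = 8588.055 mm³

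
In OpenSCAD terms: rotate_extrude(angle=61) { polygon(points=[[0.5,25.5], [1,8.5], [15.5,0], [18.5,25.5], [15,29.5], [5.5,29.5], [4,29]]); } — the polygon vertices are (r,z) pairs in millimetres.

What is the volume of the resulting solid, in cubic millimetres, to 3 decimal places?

Volume = 4122.816 mm³

Profile (r,z), 7 vertices: (0.5,25.5) (1,8.5) (15.5,0) (18.5,25.5) (15,29.5) (5.5,29.5) (4,29)
edge 0: (0.5,25.5)→(1,8.5)  cross = 0.5·8.5 − 1·25.5 = -21.2500; (r_i+r_j)·cross = 1.5·-21.2500 = -31.8750
edge 1: (1,8.5)→(15.5,0)  cross = 1·0 − 15.5·8.5 = -131.7500; (r_i+r_j)·cross = 16.5·-131.7500 = -2173.8750
edge 2: (15.5,0)→(18.5,25.5)  cross = 15.5·25.5 − 18.5·0 = 395.2500; (r_i+r_j)·cross = 34·395.2500 = 13438.5000
edge 3: (18.5,25.5)→(15,29.5)  cross = 18.5·29.5 − 15·25.5 = 163.2500; (r_i+r_j)·cross = 33.5·163.2500 = 5468.8750
edge 4: (15,29.5)→(5.5,29.5)  cross = 15·29.5 − 5.5·29.5 = 280.2500; (r_i+r_j)·cross = 20.5·280.2500 = 5745.1250
edge 5: (5.5,29.5)→(4,29)  cross = 5.5·29 − 4·29.5 = 41.5000; (r_i+r_j)·cross = 9.5·41.5000 = 394.2500
edge 6: (4,29)→(0.5,25.5)  cross = 4·25.5 − 0.5·29 = 87.5000; (r_i+r_j)·cross = 4.5·87.5000 = 393.7500
Σcross = 814.7500 → A = |Σcross|/2 = 407.3750 mm²
Σ(r_i+r_j)·cross = 23234.7500 → first moment M = |Σ|/6 = 3872.4583
R_c = M/A = 3872.4583/407.3750 = 9.5059 mm
θ = 61° = 1.064651 rad
V = θ·R_c·A = 1.064651·9.5059·407.3750 = 4122.816 mm³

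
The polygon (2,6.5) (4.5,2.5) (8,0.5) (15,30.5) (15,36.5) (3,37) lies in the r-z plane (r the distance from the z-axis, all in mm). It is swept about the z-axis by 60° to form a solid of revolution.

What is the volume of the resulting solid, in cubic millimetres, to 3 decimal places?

Profile (r,z), 6 vertices: (2,6.5) (4.5,2.5) (8,0.5) (15,30.5) (15,36.5) (3,37)
edge 0: (2,6.5)→(4.5,2.5)  cross = 2·2.5 − 4.5·6.5 = -24.2500; (r_i+r_j)·cross = 6.5·-24.2500 = -157.6250
edge 1: (4.5,2.5)→(8,0.5)  cross = 4.5·0.5 − 8·2.5 = -17.7500; (r_i+r_j)·cross = 12.5·-17.7500 = -221.8750
edge 2: (8,0.5)→(15,30.5)  cross = 8·30.5 − 15·0.5 = 236.5000; (r_i+r_j)·cross = 23·236.5000 = 5439.5000
edge 3: (15,30.5)→(15,36.5)  cross = 15·36.5 − 15·30.5 = 90.0000; (r_i+r_j)·cross = 30·90.0000 = 2700.0000
edge 4: (15,36.5)→(3,37)  cross = 15·37 − 3·36.5 = 445.5000; (r_i+r_j)·cross = 18·445.5000 = 8019.0000
edge 5: (3,37)→(2,6.5)  cross = 3·6.5 − 2·37 = -54.5000; (r_i+r_j)·cross = 5·-54.5000 = -272.5000
Σcross = 675.5000 → A = |Σcross|/2 = 337.7500 mm²
Σ(r_i+r_j)·cross = 15506.5000 → first moment M = |Σ|/6 = 2584.4167
R_c = M/A = 2584.4167/337.7500 = 7.6519 mm
θ = 60° = 1.047198 rad
V = θ·R_c·A = 1.047198·7.6519·337.7500 = 2706.395 mm³

Volume = 2706.395 mm³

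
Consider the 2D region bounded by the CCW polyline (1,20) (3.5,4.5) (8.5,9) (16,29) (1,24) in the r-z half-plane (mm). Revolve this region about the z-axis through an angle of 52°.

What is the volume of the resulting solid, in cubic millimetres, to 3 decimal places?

Volume = 1234.675 mm³

Profile (r,z), 5 vertices: (1,20) (3.5,4.5) (8.5,9) (16,29) (1,24)
edge 0: (1,20)→(3.5,4.5)  cross = 1·4.5 − 3.5·20 = -65.5000; (r_i+r_j)·cross = 4.5·-65.5000 = -294.7500
edge 1: (3.5,4.5)→(8.5,9)  cross = 3.5·9 − 8.5·4.5 = -6.7500; (r_i+r_j)·cross = 12·-6.7500 = -81.0000
edge 2: (8.5,9)→(16,29)  cross = 8.5·29 − 16·9 = 102.5000; (r_i+r_j)·cross = 24.5·102.5000 = 2511.2500
edge 3: (16,29)→(1,24)  cross = 16·24 − 1·29 = 355.0000; (r_i+r_j)·cross = 17·355.0000 = 6035.0000
edge 4: (1,24)→(1,20)  cross = 1·20 − 1·24 = -4.0000; (r_i+r_j)·cross = 2·-4.0000 = -8.0000
Σcross = 381.2500 → A = |Σcross|/2 = 190.6250 mm²
Σ(r_i+r_j)·cross = 8162.5000 → first moment M = |Σ|/6 = 1360.4167
R_c = M/A = 1360.4167/190.6250 = 7.1366 mm
θ = 52° = 0.907571 rad
V = θ·R_c·A = 0.907571·7.1366·190.6250 = 1234.675 mm³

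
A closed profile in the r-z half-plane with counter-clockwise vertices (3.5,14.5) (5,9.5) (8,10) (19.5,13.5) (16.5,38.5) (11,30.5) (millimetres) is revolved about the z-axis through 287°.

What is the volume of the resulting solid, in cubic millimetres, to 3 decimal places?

Volume = 15780.214 mm³

Profile (r,z), 6 vertices: (3.5,14.5) (5,9.5) (8,10) (19.5,13.5) (16.5,38.5) (11,30.5)
edge 0: (3.5,14.5)→(5,9.5)  cross = 3.5·9.5 − 5·14.5 = -39.2500; (r_i+r_j)·cross = 8.5·-39.2500 = -333.6250
edge 1: (5,9.5)→(8,10)  cross = 5·10 − 8·9.5 = -26.0000; (r_i+r_j)·cross = 13·-26.0000 = -338.0000
edge 2: (8,10)→(19.5,13.5)  cross = 8·13.5 − 19.5·10 = -87.0000; (r_i+r_j)·cross = 27.5·-87.0000 = -2392.5000
edge 3: (19.5,13.5)→(16.5,38.5)  cross = 19.5·38.5 − 16.5·13.5 = 528.0000; (r_i+r_j)·cross = 36·528.0000 = 19008.0000
edge 4: (16.5,38.5)→(11,30.5)  cross = 16.5·30.5 − 11·38.5 = 79.7500; (r_i+r_j)·cross = 27.5·79.7500 = 2193.1250
edge 5: (11,30.5)→(3.5,14.5)  cross = 11·14.5 − 3.5·30.5 = 52.7500; (r_i+r_j)·cross = 14.5·52.7500 = 764.8750
Σcross = 508.2500 → A = |Σcross|/2 = 254.1250 mm²
Σ(r_i+r_j)·cross = 18901.8750 → first moment M = |Σ|/6 = 3150.3125
R_c = M/A = 3150.3125/254.1250 = 12.3967 mm
θ = 287° = 5.009095 rad
V = θ·R_c·A = 5.009095·12.3967·254.1250 = 15780.214 mm³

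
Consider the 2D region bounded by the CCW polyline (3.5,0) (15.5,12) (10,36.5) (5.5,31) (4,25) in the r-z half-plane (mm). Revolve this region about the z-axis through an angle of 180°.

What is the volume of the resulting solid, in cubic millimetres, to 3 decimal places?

Volume = 6979.572 mm³

Profile (r,z), 5 vertices: (3.5,0) (15.5,12) (10,36.5) (5.5,31) (4,25)
edge 0: (3.5,0)→(15.5,12)  cross = 3.5·12 − 15.5·0 = 42.0000; (r_i+r_j)·cross = 19·42.0000 = 798.0000
edge 1: (15.5,12)→(10,36.5)  cross = 15.5·36.5 − 10·12 = 445.7500; (r_i+r_j)·cross = 25.5·445.7500 = 11366.6250
edge 2: (10,36.5)→(5.5,31)  cross = 10·31 − 5.5·36.5 = 109.2500; (r_i+r_j)·cross = 15.5·109.2500 = 1693.3750
edge 3: (5.5,31)→(4,25)  cross = 5.5·25 − 4·31 = 13.5000; (r_i+r_j)·cross = 9.5·13.5000 = 128.2500
edge 4: (4,25)→(3.5,0)  cross = 4·0 − 3.5·25 = -87.5000; (r_i+r_j)·cross = 7.5·-87.5000 = -656.2500
Σcross = 523.0000 → A = |Σcross|/2 = 261.5000 mm²
Σ(r_i+r_j)·cross = 13330.0000 → first moment M = |Σ|/6 = 2221.6667
R_c = M/A = 2221.6667/261.5000 = 8.4959 mm
θ = 180° = 3.141593 rad
V = θ·R_c·A = 3.141593·8.4959·261.5000 = 6979.572 mm³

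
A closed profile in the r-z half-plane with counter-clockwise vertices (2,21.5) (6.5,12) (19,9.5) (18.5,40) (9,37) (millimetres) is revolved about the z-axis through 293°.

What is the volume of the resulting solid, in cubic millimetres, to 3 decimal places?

Volume = 22947.711 mm³

Profile (r,z), 5 vertices: (2,21.5) (6.5,12) (19,9.5) (18.5,40) (9,37)
edge 0: (2,21.5)→(6.5,12)  cross = 2·12 − 6.5·21.5 = -115.7500; (r_i+r_j)·cross = 8.5·-115.7500 = -983.8750
edge 1: (6.5,12)→(19,9.5)  cross = 6.5·9.5 − 19·12 = -166.2500; (r_i+r_j)·cross = 25.5·-166.2500 = -4239.3750
edge 2: (19,9.5)→(18.5,40)  cross = 19·40 − 18.5·9.5 = 584.2500; (r_i+r_j)·cross = 37.5·584.2500 = 21909.3750
edge 3: (18.5,40)→(9,37)  cross = 18.5·37 − 9·40 = 324.5000; (r_i+r_j)·cross = 27.5·324.5000 = 8923.7500
edge 4: (9,37)→(2,21.5)  cross = 9·21.5 − 2·37 = 119.5000; (r_i+r_j)·cross = 11·119.5000 = 1314.5000
Σcross = 746.2500 → A = |Σcross|/2 = 373.1250 mm²
Σ(r_i+r_j)·cross = 26924.3750 → first moment M = |Σ|/6 = 4487.3958
R_c = M/A = 4487.3958/373.1250 = 12.0265 mm
θ = 293° = 5.113815 rad
V = θ·R_c·A = 5.113815·12.0265·373.1250 = 22947.711 mm³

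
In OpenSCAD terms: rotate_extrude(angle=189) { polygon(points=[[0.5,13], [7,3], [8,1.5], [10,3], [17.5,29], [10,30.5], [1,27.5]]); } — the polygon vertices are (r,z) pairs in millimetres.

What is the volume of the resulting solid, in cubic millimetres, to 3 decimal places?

Volume = 8362.684 mm³

Profile (r,z), 7 vertices: (0.5,13) (7,3) (8,1.5) (10,3) (17.5,29) (10,30.5) (1,27.5)
edge 0: (0.5,13)→(7,3)  cross = 0.5·3 − 7·13 = -89.5000; (r_i+r_j)·cross = 7.5·-89.5000 = -671.2500
edge 1: (7,3)→(8,1.5)  cross = 7·1.5 − 8·3 = -13.5000; (r_i+r_j)·cross = 15·-13.5000 = -202.5000
edge 2: (8,1.5)→(10,3)  cross = 8·3 − 10·1.5 = 9.0000; (r_i+r_j)·cross = 18·9.0000 = 162.0000
edge 3: (10,3)→(17.5,29)  cross = 10·29 − 17.5·3 = 237.5000; (r_i+r_j)·cross = 27.5·237.5000 = 6531.2500
edge 4: (17.5,29)→(10,30.5)  cross = 17.5·30.5 − 10·29 = 243.7500; (r_i+r_j)·cross = 27.5·243.7500 = 6703.1250
edge 5: (10,30.5)→(1,27.5)  cross = 10·27.5 − 1·30.5 = 244.5000; (r_i+r_j)·cross = 11·244.5000 = 2689.5000
edge 6: (1,27.5)→(0.5,13)  cross = 1·13 − 0.5·27.5 = -0.7500; (r_i+r_j)·cross = 1.5·-0.7500 = -1.1250
Σcross = 631.0000 → A = |Σcross|/2 = 315.5000 mm²
Σ(r_i+r_j)·cross = 15211.0000 → first moment M = |Σ|/6 = 2535.1667
R_c = M/A = 2535.1667/315.5000 = 8.0354 mm
θ = 189° = 3.298672 rad
V = θ·R_c·A = 3.298672·8.0354·315.5000 = 8362.684 mm³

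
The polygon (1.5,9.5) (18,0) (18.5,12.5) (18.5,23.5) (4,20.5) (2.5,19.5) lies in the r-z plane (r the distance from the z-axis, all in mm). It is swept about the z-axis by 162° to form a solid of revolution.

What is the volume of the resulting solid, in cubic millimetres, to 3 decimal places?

Volume = 8942.936 mm³

Profile (r,z), 6 vertices: (1.5,9.5) (18,0) (18.5,12.5) (18.5,23.5) (4,20.5) (2.5,19.5)
edge 0: (1.5,9.5)→(18,0)  cross = 1.5·0 − 18·9.5 = -171.0000; (r_i+r_j)·cross = 19.5·-171.0000 = -3334.5000
edge 1: (18,0)→(18.5,12.5)  cross = 18·12.5 − 18.5·0 = 225.0000; (r_i+r_j)·cross = 36.5·225.0000 = 8212.5000
edge 2: (18.5,12.5)→(18.5,23.5)  cross = 18.5·23.5 − 18.5·12.5 = 203.5000; (r_i+r_j)·cross = 37·203.5000 = 7529.5000
edge 3: (18.5,23.5)→(4,20.5)  cross = 18.5·20.5 − 4·23.5 = 285.2500; (r_i+r_j)·cross = 22.5·285.2500 = 6418.1250
edge 4: (4,20.5)→(2.5,19.5)  cross = 4·19.5 − 2.5·20.5 = 26.7500; (r_i+r_j)·cross = 6.5·26.7500 = 173.8750
edge 5: (2.5,19.5)→(1.5,9.5)  cross = 2.5·9.5 − 1.5·19.5 = -5.5000; (r_i+r_j)·cross = 4·-5.5000 = -22.0000
Σcross = 564.0000 → A = |Σcross|/2 = 282.0000 mm²
Σ(r_i+r_j)·cross = 18977.5000 → first moment M = |Σ|/6 = 3162.9167
R_c = M/A = 3162.9167/282.0000 = 11.2160 mm
θ = 162° = 2.827433 rad
V = θ·R_c·A = 2.827433·11.2160·282.0000 = 8942.936 mm³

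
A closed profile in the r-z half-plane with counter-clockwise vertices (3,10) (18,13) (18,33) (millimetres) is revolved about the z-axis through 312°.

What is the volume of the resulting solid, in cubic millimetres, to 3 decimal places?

Volume = 10618.583 mm³

Profile (r,z), 3 vertices: (3,10) (18,13) (18,33)
edge 0: (3,10)→(18,13)  cross = 3·13 − 18·10 = -141.0000; (r_i+r_j)·cross = 21·-141.0000 = -2961.0000
edge 1: (18,13)→(18,33)  cross = 18·33 − 18·13 = 360.0000; (r_i+r_j)·cross = 36·360.0000 = 12960.0000
edge 2: (18,33)→(3,10)  cross = 18·10 − 3·33 = 81.0000; (r_i+r_j)·cross = 21·81.0000 = 1701.0000
Σcross = 300.0000 → A = |Σcross|/2 = 150.0000 mm²
Σ(r_i+r_j)·cross = 11700.0000 → first moment M = |Σ|/6 = 1950.0000
R_c = M/A = 1950.0000/150.0000 = 13.0000 mm
θ = 312° = 5.445427 rad
V = θ·R_c·A = 5.445427·13.0000·150.0000 = 10618.583 mm³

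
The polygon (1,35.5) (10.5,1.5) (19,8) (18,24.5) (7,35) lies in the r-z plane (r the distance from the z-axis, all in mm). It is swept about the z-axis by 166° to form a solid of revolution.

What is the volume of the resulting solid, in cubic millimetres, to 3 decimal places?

Volume = 10832.745 mm³

Profile (r,z), 5 vertices: (1,35.5) (10.5,1.5) (19,8) (18,24.5) (7,35)
edge 0: (1,35.5)→(10.5,1.5)  cross = 1·1.5 − 10.5·35.5 = -371.2500; (r_i+r_j)·cross = 11.5·-371.2500 = -4269.3750
edge 1: (10.5,1.5)→(19,8)  cross = 10.5·8 − 19·1.5 = 55.5000; (r_i+r_j)·cross = 29.5·55.5000 = 1637.2500
edge 2: (19,8)→(18,24.5)  cross = 19·24.5 − 18·8 = 321.5000; (r_i+r_j)·cross = 37·321.5000 = 11895.5000
edge 3: (18,24.5)→(7,35)  cross = 18·35 − 7·24.5 = 458.5000; (r_i+r_j)·cross = 25·458.5000 = 11462.5000
edge 4: (7,35)→(1,35.5)  cross = 7·35.5 − 1·35 = 213.5000; (r_i+r_j)·cross = 8·213.5000 = 1708.0000
Σcross = 677.7500 → A = |Σcross|/2 = 338.8750 mm²
Σ(r_i+r_j)·cross = 22433.8750 → first moment M = |Σ|/6 = 3738.9792
R_c = M/A = 3738.9792/338.8750 = 11.0335 mm
θ = 166° = 2.897247 rad
V = θ·R_c·A = 2.897247·11.0335·338.8750 = 10832.745 mm³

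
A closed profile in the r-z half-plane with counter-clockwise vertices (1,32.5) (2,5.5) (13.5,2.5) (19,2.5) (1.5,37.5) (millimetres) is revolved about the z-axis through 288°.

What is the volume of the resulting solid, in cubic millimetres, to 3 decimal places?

Volume = 10772.521 mm³

Profile (r,z), 5 vertices: (1,32.5) (2,5.5) (13.5,2.5) (19,2.5) (1.5,37.5)
edge 0: (1,32.5)→(2,5.5)  cross = 1·5.5 − 2·32.5 = -59.5000; (r_i+r_j)·cross = 3·-59.5000 = -178.5000
edge 1: (2,5.5)→(13.5,2.5)  cross = 2·2.5 − 13.5·5.5 = -69.2500; (r_i+r_j)·cross = 15.5·-69.2500 = -1073.3750
edge 2: (13.5,2.5)→(19,2.5)  cross = 13.5·2.5 − 19·2.5 = -13.7500; (r_i+r_j)·cross = 32.5·-13.7500 = -446.8750
edge 3: (19,2.5)→(1.5,37.5)  cross = 19·37.5 − 1.5·2.5 = 708.7500; (r_i+r_j)·cross = 20.5·708.7500 = 14529.3750
edge 4: (1.5,37.5)→(1,32.5)  cross = 1.5·32.5 − 1·37.5 = 11.2500; (r_i+r_j)·cross = 2.5·11.2500 = 28.1250
Σcross = 577.5000 → A = |Σcross|/2 = 288.7500 mm²
Σ(r_i+r_j)·cross = 12858.7500 → first moment M = |Σ|/6 = 2143.1250
R_c = M/A = 2143.1250/288.7500 = 7.4221 mm
θ = 288° = 5.026548 rad
V = θ·R_c·A = 5.026548·7.4221·288.7500 = 10772.521 mm³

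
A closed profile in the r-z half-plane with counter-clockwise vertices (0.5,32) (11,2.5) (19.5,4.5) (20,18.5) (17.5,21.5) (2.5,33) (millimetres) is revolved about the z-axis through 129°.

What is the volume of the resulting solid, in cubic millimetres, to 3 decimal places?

Volume = 8005.400 mm³

Profile (r,z), 6 vertices: (0.5,32) (11,2.5) (19.5,4.5) (20,18.5) (17.5,21.5) (2.5,33)
edge 0: (0.5,32)→(11,2.5)  cross = 0.5·2.5 − 11·32 = -350.7500; (r_i+r_j)·cross = 11.5·-350.7500 = -4033.6250
edge 1: (11,2.5)→(19.5,4.5)  cross = 11·4.5 − 19.5·2.5 = 0.7500; (r_i+r_j)·cross = 30.5·0.7500 = 22.8750
edge 2: (19.5,4.5)→(20,18.5)  cross = 19.5·18.5 − 20·4.5 = 270.7500; (r_i+r_j)·cross = 39.5·270.7500 = 10694.6250
edge 3: (20,18.5)→(17.5,21.5)  cross = 20·21.5 − 17.5·18.5 = 106.2500; (r_i+r_j)·cross = 37.5·106.2500 = 3984.3750
edge 4: (17.5,21.5)→(2.5,33)  cross = 17.5·33 − 2.5·21.5 = 523.7500; (r_i+r_j)·cross = 20·523.7500 = 10475.0000
edge 5: (2.5,33)→(0.5,32)  cross = 2.5·32 − 0.5·33 = 63.5000; (r_i+r_j)·cross = 3·63.5000 = 190.5000
Σcross = 614.2500 → A = |Σcross|/2 = 307.1250 mm²
Σ(r_i+r_j)·cross = 21333.7500 → first moment M = |Σ|/6 = 3555.6250
R_c = M/A = 3555.6250/307.1250 = 11.5771 mm
θ = 129° = 2.251475 rad
V = θ·R_c·A = 2.251475·11.5771·307.1250 = 8005.400 mm³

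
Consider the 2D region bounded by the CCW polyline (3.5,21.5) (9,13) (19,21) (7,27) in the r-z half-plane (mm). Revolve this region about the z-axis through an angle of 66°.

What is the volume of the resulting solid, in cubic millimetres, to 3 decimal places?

Volume = 1272.869 mm³

Profile (r,z), 4 vertices: (3.5,21.5) (9,13) (19,21) (7,27)
edge 0: (3.5,21.5)→(9,13)  cross = 3.5·13 − 9·21.5 = -148.0000; (r_i+r_j)·cross = 12.5·-148.0000 = -1850.0000
edge 1: (9,13)→(19,21)  cross = 9·21 − 19·13 = -58.0000; (r_i+r_j)·cross = 28·-58.0000 = -1624.0000
edge 2: (19,21)→(7,27)  cross = 19·27 − 7·21 = 366.0000; (r_i+r_j)·cross = 26·366.0000 = 9516.0000
edge 3: (7,27)→(3.5,21.5)  cross = 7·21.5 − 3.5·27 = 56.0000; (r_i+r_j)·cross = 10.5·56.0000 = 588.0000
Σcross = 216.0000 → A = |Σcross|/2 = 108.0000 mm²
Σ(r_i+r_j)·cross = 6630.0000 → first moment M = |Σ|/6 = 1105.0000
R_c = M/A = 1105.0000/108.0000 = 10.2315 mm
θ = 66° = 1.151917 rad
V = θ·R_c·A = 1.151917·10.2315·108.0000 = 1272.869 mm³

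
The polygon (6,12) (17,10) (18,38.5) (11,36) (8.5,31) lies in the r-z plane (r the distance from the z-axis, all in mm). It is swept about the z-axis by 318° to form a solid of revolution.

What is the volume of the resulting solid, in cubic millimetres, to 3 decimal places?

Profile (r,z), 5 vertices: (6,12) (17,10) (18,38.5) (11,36) (8.5,31)
edge 0: (6,12)→(17,10)  cross = 6·10 − 17·12 = -144.0000; (r_i+r_j)·cross = 23·-144.0000 = -3312.0000
edge 1: (17,10)→(18,38.5)  cross = 17·38.5 − 18·10 = 474.5000; (r_i+r_j)·cross = 35·474.5000 = 16607.5000
edge 2: (18,38.5)→(11,36)  cross = 18·36 − 11·38.5 = 224.5000; (r_i+r_j)·cross = 29·224.5000 = 6510.5000
edge 3: (11,36)→(8.5,31)  cross = 11·31 − 8.5·36 = 35.0000; (r_i+r_j)·cross = 19.5·35.0000 = 682.5000
edge 4: (8.5,31)→(6,12)  cross = 8.5·12 − 6·31 = -84.0000; (r_i+r_j)·cross = 14.5·-84.0000 = -1218.0000
Σcross = 506.0000 → A = |Σcross|/2 = 253.0000 mm²
Σ(r_i+r_j)·cross = 19270.5000 → first moment M = |Σ|/6 = 3211.7500
R_c = M/A = 3211.7500/253.0000 = 12.6947 mm
θ = 318° = 5.550147 rad
V = θ·R_c·A = 5.550147·12.6947·253.0000 = 17825.685 mm³

Volume = 17825.685 mm³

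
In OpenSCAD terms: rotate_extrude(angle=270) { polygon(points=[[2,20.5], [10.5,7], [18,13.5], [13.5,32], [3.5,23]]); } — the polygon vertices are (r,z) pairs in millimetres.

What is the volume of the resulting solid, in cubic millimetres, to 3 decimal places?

Volume = 10879.728 mm³

Profile (r,z), 5 vertices: (2,20.5) (10.5,7) (18,13.5) (13.5,32) (3.5,23)
edge 0: (2,20.5)→(10.5,7)  cross = 2·7 − 10.5·20.5 = -201.2500; (r_i+r_j)·cross = 12.5·-201.2500 = -2515.6250
edge 1: (10.5,7)→(18,13.5)  cross = 10.5·13.5 − 18·7 = 15.7500; (r_i+r_j)·cross = 28.5·15.7500 = 448.8750
edge 2: (18,13.5)→(13.5,32)  cross = 18·32 − 13.5·13.5 = 393.7500; (r_i+r_j)·cross = 31.5·393.7500 = 12403.1250
edge 3: (13.5,32)→(3.5,23)  cross = 13.5·23 − 3.5·32 = 198.5000; (r_i+r_j)·cross = 17·198.5000 = 3374.5000
edge 4: (3.5,23)→(2,20.5)  cross = 3.5·20.5 − 2·23 = 25.7500; (r_i+r_j)·cross = 5.5·25.7500 = 141.6250
Σcross = 432.5000 → A = |Σcross|/2 = 216.2500 mm²
Σ(r_i+r_j)·cross = 13852.5000 → first moment M = |Σ|/6 = 2308.7500
R_c = M/A = 2308.7500/216.2500 = 10.6763 mm
θ = 270° = 4.712389 rad
V = θ·R_c·A = 4.712389·10.6763·216.2500 = 10879.728 mm³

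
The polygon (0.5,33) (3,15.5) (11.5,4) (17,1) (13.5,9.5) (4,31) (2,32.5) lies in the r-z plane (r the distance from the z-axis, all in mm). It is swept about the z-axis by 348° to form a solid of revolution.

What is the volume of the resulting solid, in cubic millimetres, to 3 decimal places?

Volume = 7455.396 mm³

Profile (r,z), 7 vertices: (0.5,33) (3,15.5) (11.5,4) (17,1) (13.5,9.5) (4,31) (2,32.5)
edge 0: (0.5,33)→(3,15.5)  cross = 0.5·15.5 − 3·33 = -91.2500; (r_i+r_j)·cross = 3.5·-91.2500 = -319.3750
edge 1: (3,15.5)→(11.5,4)  cross = 3·4 − 11.5·15.5 = -166.2500; (r_i+r_j)·cross = 14.5·-166.2500 = -2410.6250
edge 2: (11.5,4)→(17,1)  cross = 11.5·1 − 17·4 = -56.5000; (r_i+r_j)·cross = 28.5·-56.5000 = -1610.2500
edge 3: (17,1)→(13.5,9.5)  cross = 17·9.5 − 13.5·1 = 148.0000; (r_i+r_j)·cross = 30.5·148.0000 = 4514.0000
edge 4: (13.5,9.5)→(4,31)  cross = 13.5·31 − 4·9.5 = 380.5000; (r_i+r_j)·cross = 17.5·380.5000 = 6658.7500
edge 5: (4,31)→(2,32.5)  cross = 4·32.5 − 2·31 = 68.0000; (r_i+r_j)·cross = 6·68.0000 = 408.0000
edge 6: (2,32.5)→(0.5,33)  cross = 2·33 − 0.5·32.5 = 49.7500; (r_i+r_j)·cross = 2.5·49.7500 = 124.3750
Σcross = 332.2500 → A = |Σcross|/2 = 166.1250 mm²
Σ(r_i+r_j)·cross = 7364.8750 → first moment M = |Σ|/6 = 1227.4792
R_c = M/A = 1227.4792/166.1250 = 7.3889 mm
θ = 348° = 6.073746 rad
V = θ·R_c·A = 6.073746·7.3889·166.1250 = 7455.396 mm³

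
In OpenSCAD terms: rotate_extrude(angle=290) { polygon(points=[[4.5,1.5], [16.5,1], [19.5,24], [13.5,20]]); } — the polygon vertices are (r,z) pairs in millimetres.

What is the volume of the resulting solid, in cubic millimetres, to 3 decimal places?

Profile (r,z), 4 vertices: (4.5,1.5) (16.5,1) (19.5,24) (13.5,20)
edge 0: (4.5,1.5)→(16.5,1)  cross = 4.5·1 − 16.5·1.5 = -20.2500; (r_i+r_j)·cross = 21·-20.2500 = -425.2500
edge 1: (16.5,1)→(19.5,24)  cross = 16.5·24 − 19.5·1 = 376.5000; (r_i+r_j)·cross = 36·376.5000 = 13554.0000
edge 2: (19.5,24)→(13.5,20)  cross = 19.5·20 − 13.5·24 = 66.0000; (r_i+r_j)·cross = 33·66.0000 = 2178.0000
edge 3: (13.5,20)→(4.5,1.5)  cross = 13.5·1.5 − 4.5·20 = -69.7500; (r_i+r_j)·cross = 18·-69.7500 = -1255.5000
Σcross = 352.5000 → A = |Σcross|/2 = 176.2500 mm²
Σ(r_i+r_j)·cross = 14051.2500 → first moment M = |Σ|/6 = 2341.8750
R_c = M/A = 2341.8750/176.2500 = 13.2872 mm
θ = 290° = 5.061455 rad
V = θ·R_c·A = 5.061455·13.2872·176.2500 = 11853.295 mm³

Volume = 11853.295 mm³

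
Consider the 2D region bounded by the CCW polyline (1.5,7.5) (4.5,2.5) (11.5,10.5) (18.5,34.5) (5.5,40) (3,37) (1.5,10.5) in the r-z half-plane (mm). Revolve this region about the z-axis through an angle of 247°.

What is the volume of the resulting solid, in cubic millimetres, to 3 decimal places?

Volume = 14359.280 mm³

Profile (r,z), 7 vertices: (1.5,7.5) (4.5,2.5) (11.5,10.5) (18.5,34.5) (5.5,40) (3,37) (1.5,10.5)
edge 0: (1.5,7.5)→(4.5,2.5)  cross = 1.5·2.5 − 4.5·7.5 = -30.0000; (r_i+r_j)·cross = 6·-30.0000 = -180.0000
edge 1: (4.5,2.5)→(11.5,10.5)  cross = 4.5·10.5 − 11.5·2.5 = 18.5000; (r_i+r_j)·cross = 16·18.5000 = 296.0000
edge 2: (11.5,10.5)→(18.5,34.5)  cross = 11.5·34.5 − 18.5·10.5 = 202.5000; (r_i+r_j)·cross = 30·202.5000 = 6075.0000
edge 3: (18.5,34.5)→(5.5,40)  cross = 18.5·40 − 5.5·34.5 = 550.2500; (r_i+r_j)·cross = 24·550.2500 = 13206.0000
edge 4: (5.5,40)→(3,37)  cross = 5.5·37 − 3·40 = 83.5000; (r_i+r_j)·cross = 8.5·83.5000 = 709.7500
edge 5: (3,37)→(1.5,10.5)  cross = 3·10.5 − 1.5·37 = -24.0000; (r_i+r_j)·cross = 4.5·-24.0000 = -108.0000
edge 6: (1.5,10.5)→(1.5,7.5)  cross = 1.5·7.5 − 1.5·10.5 = -4.5000; (r_i+r_j)·cross = 3·-4.5000 = -13.5000
Σcross = 796.2500 → A = |Σcross|/2 = 398.1250 mm²
Σ(r_i+r_j)·cross = 19985.2500 → first moment M = |Σ|/6 = 3330.8750
R_c = M/A = 3330.8750/398.1250 = 8.3664 mm
θ = 247° = 4.310963 rad
V = θ·R_c·A = 4.310963·8.3664·398.1250 = 14359.280 mm³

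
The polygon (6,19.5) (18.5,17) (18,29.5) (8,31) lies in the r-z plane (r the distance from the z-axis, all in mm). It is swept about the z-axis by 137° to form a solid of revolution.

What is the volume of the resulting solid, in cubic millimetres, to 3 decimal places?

Profile (r,z), 4 vertices: (6,19.5) (18.5,17) (18,29.5) (8,31)
edge 0: (6,19.5)→(18.5,17)  cross = 6·17 − 18.5·19.5 = -258.7500; (r_i+r_j)·cross = 24.5·-258.7500 = -6339.3750
edge 1: (18.5,17)→(18,29.5)  cross = 18.5·29.5 − 18·17 = 239.7500; (r_i+r_j)·cross = 36.5·239.7500 = 8750.8750
edge 2: (18,29.5)→(8,31)  cross = 18·31 − 8·29.5 = 322.0000; (r_i+r_j)·cross = 26·322.0000 = 8372.0000
edge 3: (8,31)→(6,19.5)  cross = 8·19.5 − 6·31 = -30.0000; (r_i+r_j)·cross = 14·-30.0000 = -420.0000
Σcross = 273.0000 → A = |Σcross|/2 = 136.5000 mm²
Σ(r_i+r_j)·cross = 10363.5000 → first moment M = |Σ|/6 = 1727.2500
R_c = M/A = 1727.2500/136.5000 = 12.6538 mm
θ = 137° = 2.391101 rad
V = θ·R_c·A = 2.391101·12.6538·136.5000 = 4130.029 mm³

Volume = 4130.029 mm³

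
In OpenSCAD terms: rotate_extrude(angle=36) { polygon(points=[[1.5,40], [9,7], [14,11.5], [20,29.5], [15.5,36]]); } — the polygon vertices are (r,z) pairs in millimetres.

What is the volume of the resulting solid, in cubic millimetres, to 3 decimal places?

Volume = 2264.918 mm³

Profile (r,z), 5 vertices: (1.5,40) (9,7) (14,11.5) (20,29.5) (15.5,36)
edge 0: (1.5,40)→(9,7)  cross = 1.5·7 − 9·40 = -349.5000; (r_i+r_j)·cross = 10.5·-349.5000 = -3669.7500
edge 1: (9,7)→(14,11.5)  cross = 9·11.5 − 14·7 = 5.5000; (r_i+r_j)·cross = 23·5.5000 = 126.5000
edge 2: (14,11.5)→(20,29.5)  cross = 14·29.5 − 20·11.5 = 183.0000; (r_i+r_j)·cross = 34·183.0000 = 6222.0000
edge 3: (20,29.5)→(15.5,36)  cross = 20·36 − 15.5·29.5 = 262.7500; (r_i+r_j)·cross = 35.5·262.7500 = 9327.6250
edge 4: (15.5,36)→(1.5,40)  cross = 15.5·40 − 1.5·36 = 566.0000; (r_i+r_j)·cross = 17·566.0000 = 9622.0000
Σcross = 667.7500 → A = |Σcross|/2 = 333.8750 mm²
Σ(r_i+r_j)·cross = 21628.3750 → first moment M = |Σ|/6 = 3604.7292
R_c = M/A = 3604.7292/333.8750 = 10.7966 mm
θ = 36° = 0.628319 rad
V = θ·R_c·A = 0.628319·10.7966·333.8750 = 2264.918 mm³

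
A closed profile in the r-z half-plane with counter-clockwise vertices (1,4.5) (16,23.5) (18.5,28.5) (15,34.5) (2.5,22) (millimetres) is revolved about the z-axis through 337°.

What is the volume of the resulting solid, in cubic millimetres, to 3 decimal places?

Volume = 10976.099 mm³

Profile (r,z), 5 vertices: (1,4.5) (16,23.5) (18.5,28.5) (15,34.5) (2.5,22)
edge 0: (1,4.5)→(16,23.5)  cross = 1·23.5 − 16·4.5 = -48.5000; (r_i+r_j)·cross = 17·-48.5000 = -824.5000
edge 1: (16,23.5)→(18.5,28.5)  cross = 16·28.5 − 18.5·23.5 = 21.2500; (r_i+r_j)·cross = 34.5·21.2500 = 733.1250
edge 2: (18.5,28.5)→(15,34.5)  cross = 18.5·34.5 − 15·28.5 = 210.7500; (r_i+r_j)·cross = 33.5·210.7500 = 7060.1250
edge 3: (15,34.5)→(2.5,22)  cross = 15·22 − 2.5·34.5 = 243.7500; (r_i+r_j)·cross = 17.5·243.7500 = 4265.6250
edge 4: (2.5,22)→(1,4.5)  cross = 2.5·4.5 − 1·22 = -10.7500; (r_i+r_j)·cross = 3.5·-10.7500 = -37.6250
Σcross = 416.5000 → A = |Σcross|/2 = 208.2500 mm²
Σ(r_i+r_j)·cross = 11196.7500 → first moment M = |Σ|/6 = 1866.1250
R_c = M/A = 1866.1250/208.2500 = 8.9610 mm
θ = 337° = 5.881760 rad
V = θ·R_c·A = 5.881760·8.9610·208.2500 = 10976.099 mm³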